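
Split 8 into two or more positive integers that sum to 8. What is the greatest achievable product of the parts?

Define g[k] = max over 1≤i<k of i · max(k−i, g[k−i]); the inner max lets the remainder stay uncut if that's better.
g[2] = 1*max(1,0) = 1*1 = 1
g[3] = max(1*2, 2*1) = 2
g[4] = max(1*3, 2*2, 3*1) = 4
g[5] = max(1*4, 2*3, 3*2, 4*1) = 6
g[6] = max(1*6, 2*4, 3*3, 4*2, 5*1) = 9
g[7] = max(1*9, 2*6, 3*4, 4*3, 5*2, 6*1) = 12
g[8] = max(1*12, 2*9, 3*6, …, 6*2, 7*1) = 18
One optimal split: 3 + 3 + 2; product 3*3*2 = 18.

18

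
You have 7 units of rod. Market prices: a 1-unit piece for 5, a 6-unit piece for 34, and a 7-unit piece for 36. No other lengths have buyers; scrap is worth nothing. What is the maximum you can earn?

39

Build best[k] bottom-up: best[k] = max over allowed piece i of (p[i] + best[k−i]).
best[1] = 5
best[2] = 10  (first piece 1, then best[1]=5)
best[3] = 15  (first piece 1, then best[2]=10)
best[4] = 20  (first piece 1, then best[3]=15)
best[5] = 25  (first piece 1, then best[4]=20)
best[6] = 34
best[7] = 39  (first piece 1, then best[6]=34)
One optimal cutting: 6 + 1 → 39.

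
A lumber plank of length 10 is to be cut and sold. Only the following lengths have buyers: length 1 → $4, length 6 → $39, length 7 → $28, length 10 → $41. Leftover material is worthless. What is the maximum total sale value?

55

Build best[k] bottom-up: best[k] = max over allowed piece i of (p[i] + best[k−i]).
best[1] = 4
best[2] = 8  (first piece 1, then best[1]=4)
best[3] = 12  (first piece 1, then best[2]=8)
best[4] = 16  (first piece 1, then best[3]=12)
best[5] = 20  (first piece 1, then best[4]=16)
best[6] = max(4+20, 39+0) = 39
best[7] = max(4+39, 39+4, 28+0) = 43
best[8] = max(4+43, 39+8, 28+4) = 47
best[9] = max(4+47, 39+12, 28+8) = 51
best[10] = max(4+51, 39+16, 28+12, 41+0) = 55
One optimal cutting: 6 + 1 + 1 + 1 + 1 → $55.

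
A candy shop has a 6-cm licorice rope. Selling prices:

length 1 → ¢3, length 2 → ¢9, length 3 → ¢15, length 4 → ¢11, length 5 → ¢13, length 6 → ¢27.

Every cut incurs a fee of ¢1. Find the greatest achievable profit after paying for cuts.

Build r[k] bottom-up: r[k] = max over allowed piece i of (p[i] + r[k−i]) − 1 per cut.
r[1] = 3
r[2] = max(3+3-1, 9+0) = 9
r[3] = max(3+9-1, 9+3-1, 15+0) = 15
r[4] = max(3+15-1, 9+9-1, 15+3-1, 11+0) = 17
r[5] = max(3+17-1, 9+15-1, 15+9-1, 11+3-1, 13+0) = 23
r[6] = max(3+23-1, 9+17-1, 15+15-1, 11+9-1, 13+3-1, 27+0) = 29
One optimal plan: pieces 3 + 3 (1 cut) → ¢30 − ¢1 = ¢29.

29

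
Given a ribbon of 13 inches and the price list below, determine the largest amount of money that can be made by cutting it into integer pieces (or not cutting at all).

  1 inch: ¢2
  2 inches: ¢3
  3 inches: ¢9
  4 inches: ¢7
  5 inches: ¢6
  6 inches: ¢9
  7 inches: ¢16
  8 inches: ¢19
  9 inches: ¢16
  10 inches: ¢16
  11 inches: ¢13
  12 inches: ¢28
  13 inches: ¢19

Consider every possible first cut. r[k] is the best of p[i]+r[k−i] over all sellable i≤k.
r[1] = 2
r[2] = 4  (first piece 1, then r[1]=2)
r[3] = 9
r[4] = 11  (first piece 1, then r[3]=9)
r[5] = 13  (first piece 1, then r[4]=11)
r[6] = 18  (first piece 3, then r[3]=9)
r[7] = 20  (first piece 1, then r[6]=18)
r[8] = 22  (first piece 1, then r[7]=20)
r[9] = 27  (first piece 3, then r[6]=18)
r[10] = 29  (first piece 1, then r[9]=27)
r[11] = 31  (first piece 1, then r[10]=29)
r[12] = 36  (first piece 3, then r[9]=27)
r[13] = 38  (first piece 1, then r[12]=36)
One optimal cutting: 3 + 3 + 3 + 3 + 1 → ¢9 + ¢9 + ¢9 + ¢9 + ¢2 = ¢38.

38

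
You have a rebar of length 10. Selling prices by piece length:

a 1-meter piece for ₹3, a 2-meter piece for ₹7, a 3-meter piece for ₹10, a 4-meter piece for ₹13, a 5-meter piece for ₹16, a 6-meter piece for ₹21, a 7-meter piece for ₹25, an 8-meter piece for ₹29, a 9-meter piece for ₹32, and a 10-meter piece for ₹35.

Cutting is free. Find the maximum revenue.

Let R[k] be the best obtainable value from length k. For each k, try every first piece i and keep the best of price[i] + R[k−i].
R[1] = 3
R[2] = max(3+3, 7+0) = 7
R[3] = max(3+7, 7+3, 10+0) = 10
R[4] = max(3+10, 7+7, 10+3, 13+0) = 14
R[5] = max(3+14, 7+10, 10+7, 13+3, 16+0) = 17
R[6] = max(3+17, 7+14, 10+10, 13+7, 16+3, 21+0) = 21
R[7] = max(3+21, 7+17, 10+14, …, 21+3, 25+0) = 25
R[8] = max(3+25, 7+21, 10+17, …, 25+3, 29+0) = 29
R[9] = max(3+29, 7+25, 10+21, …, 29+3, 32+0) = 32
R[10] = max(3+32, 7+29, 10+25, …, 32+3, 35+0) = 36
One optimal cutting: 8 + 2 → ₹29 + ₹7 = ₹36.

36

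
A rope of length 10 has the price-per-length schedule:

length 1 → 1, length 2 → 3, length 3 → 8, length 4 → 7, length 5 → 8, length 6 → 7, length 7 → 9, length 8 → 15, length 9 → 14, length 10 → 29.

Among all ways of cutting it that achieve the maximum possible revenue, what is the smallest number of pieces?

1

Consider every possible first cut. r[k] is the best of p[i]+r[k−i] over all sellable i≤k.
r[1] = 1
r[2] = max(1+1, 3+0) = 3
r[3] = max(1+3, 3+1, 8+0) = 8
r[4] = max(1+8, 3+3, 8+1, 7+0) = 9
r[5] = max(1+9, 3+8, 8+3, 7+1, 8+0) = 11
r[6] = max(1+11, 3+9, 8+8, 7+3, 8+1, 7+0) = 16
r[7] = max(1+16, 3+11, 8+9, …, 7+1, 9+0) = 17
r[8] = max(1+17, 3+16, 8+11, …, 9+1, 15+0) = 19
r[9] = max(1+19, 3+17, 8+16, …, 15+1, 14+0) = 24
r[10] = max(1+24, 3+19, 8+17, …, 14+1, 29+0) = 29
Maximum revenue is 29.
Now minimize piece count subject to staying optimal: for each k, pieces[k] = 1 + min over i with p[i]+r[k−i]=r[k] of pieces[k−i].
pieces[7] = 3
pieces[8] = 3
pieces[9] = 3
pieces[10] = 1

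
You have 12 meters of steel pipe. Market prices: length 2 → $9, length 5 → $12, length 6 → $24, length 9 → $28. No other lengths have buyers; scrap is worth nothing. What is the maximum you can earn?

54

Let f[k] be the best obtainable value from length k. For each k, try every first piece i and keep the best of price[i] + f[k−i].
f[1] = 0
f[2] = 9
f[3] = 9
f[4] = 18  (first piece 2, then f[2]=9)
f[5] = 18
f[6] = 27  (first piece 2, then f[4]=18)
f[7] = 27
f[8] = 36  (first piece 2, then f[6]=27)
f[9] = 36
f[10] = 45  (first piece 2, then f[8]=36)
f[11] = 45
f[12] = 54  (first piece 2, then f[10]=45)
One optimal cutting: 2 + 2 + 2 + 2 + 2 + 2 → $54.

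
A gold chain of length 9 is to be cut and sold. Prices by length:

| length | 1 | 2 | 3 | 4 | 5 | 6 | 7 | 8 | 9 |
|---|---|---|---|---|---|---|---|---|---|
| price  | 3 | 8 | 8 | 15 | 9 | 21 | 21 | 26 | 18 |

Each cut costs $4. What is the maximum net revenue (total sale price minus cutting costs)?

Consider every possible first cut. net[k] is the best of p[i]+net[k−i] over all sellable i≤k, charging 4 whenever i<k.
net[1] = 3
net[2] = 8
net[3] = 8
net[4] = 15
net[5] = 14  (first piece 1, then net[4]=15)
net[6] = 21
net[7] = 21
net[8] = 26  (first piece 4, then net[4]=15)
net[9] = 25  (first piece 1, then net[8]=26)
One optimal plan: pieces 4 + 4 + 1 (2 cuts) → $33 − $8 = $25.

25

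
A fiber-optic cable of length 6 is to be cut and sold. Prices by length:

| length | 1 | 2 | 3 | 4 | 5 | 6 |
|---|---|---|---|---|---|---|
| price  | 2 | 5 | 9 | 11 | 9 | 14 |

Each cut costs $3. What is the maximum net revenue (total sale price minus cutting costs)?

15

Build net[k] bottom-up: net[k] = max over allowed piece i of (p[i] + net[k−i]) − 3 per cut.
net[1] = 2
net[2] = max(2+2-3, 5+0) = 5
net[3] = max(2+5-3, 5+2-3, 9+0) = 9
net[4] = max(2+9-3, 5+5-3, 9+2-3, 11+0) = 11
net[5] = max(2+11-3, 5+9-3, 9+5-3, 11+2-3, 9+0) = 11
net[6] = max(2+11-3, 5+11-3, 9+9-3, 11+5-3, 9+2-3, 14+0) = 15
One optimal plan: pieces 3 + 3 (1 cut) → $18 − $3 = $15.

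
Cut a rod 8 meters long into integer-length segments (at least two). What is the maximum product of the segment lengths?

Fill m[k] for k=2..8: at each k try every first piece i and multiply by the better of (k−i) uncut or m[k−i].
m[2] = 1*max(1,0) = 1*1 = 1
m[3] = max(1*2, 2*1) = 2
m[4] = max(1*3, 2*2, 3*1) = 4
m[5] = max(1*4, 2*3, 3*2, 4*1) = 6
m[6] = max(1*6, 2*4, 3*3, 4*2, 5*1) = 9
m[7] = max(1*9, 2*6, 3*4, 4*3, 5*2, 6*1) = 12
m[8] = max(1*12, 2*9, 3*6, …, 6*2, 7*1) = 18
One optimal split: 3 + 3 + 2; product 3*3*2 = 18.

18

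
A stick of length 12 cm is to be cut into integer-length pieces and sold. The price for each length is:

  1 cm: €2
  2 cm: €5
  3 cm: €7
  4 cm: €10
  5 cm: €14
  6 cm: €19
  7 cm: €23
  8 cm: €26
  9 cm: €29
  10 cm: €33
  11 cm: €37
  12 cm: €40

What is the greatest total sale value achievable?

40

Build best[k] bottom-up: best[k] = max over allowed piece i of (p[i] + best[k−i]).
best[1] = 2
best[2] = max(2+2, 5+0) = 5
best[3] = max(2+5, 5+2, 7+0) = 7
best[4] = max(2+7, 5+5, 7+2, 10+0) = 10
best[5] = max(2+10, 5+7, 7+5, 10+2, 14+0) = 14
best[6] = max(2+14, 5+10, 7+7, 10+5, 14+2, 19+0) = 19
best[7] = max(2+19, 5+14, 7+10, …, 19+2, 23+0) = 23
best[8] = max(2+23, 5+19, 7+14, …, 23+2, 26+0) = 26
best[9] = max(2+26, 5+23, 7+19, …, 26+2, 29+0) = 29
best[10] = max(2+29, 5+26, 7+23, …, 29+2, 33+0) = 33
best[11] = max(2+33, 5+29, 7+26, …, 33+2, 37+0) = 37
best[12] = max(2+37, 5+33, 7+29, …, 37+2, 40+0) = 40
Best is to sell the whole 12-cm piece uncut for €40.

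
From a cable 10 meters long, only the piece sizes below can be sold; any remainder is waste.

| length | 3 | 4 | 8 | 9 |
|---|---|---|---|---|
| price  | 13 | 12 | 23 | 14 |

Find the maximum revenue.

Let r[k] be the best obtainable value from length k. For each k, try every first piece i and keep the best of price[i] + r[k−i].
r[1] = 0
r[2] = 0
r[3] = 13
r[4] = max(13+0, 12+0) = 13
r[5] = max(13+0, 12+0) = 13
r[6] = max(13+13, 12+0) = 26
r[7] = max(13+13, 12+13) = 26
r[8] = max(13+13, 12+13, 23+0) = 26
r[9] = max(13+26, 12+13, 23+0, 14+0) = 39
r[10] = max(13+26, 12+26, 23+0, 14+0) = 39
One optimal cutting: pieces 3 + 3 + 3 with 1 meter of scrap → €39.

39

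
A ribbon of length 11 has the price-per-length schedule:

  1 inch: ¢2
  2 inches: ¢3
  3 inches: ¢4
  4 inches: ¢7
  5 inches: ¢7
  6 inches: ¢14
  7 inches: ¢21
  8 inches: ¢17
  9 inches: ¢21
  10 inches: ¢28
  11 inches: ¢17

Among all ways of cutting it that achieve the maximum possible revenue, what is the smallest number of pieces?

Build r[k] bottom-up: r[k] = max over allowed piece i of (p[i] + r[k−i]).
r[1] = 2
r[2] = 4  (first piece 1, then r[1]=2)
r[3] = 6  (first piece 1, then r[2]=4)
r[4] = 8  (first piece 1, then r[3]=6)
r[5] = 10  (first piece 1, then r[4]=8)
r[6] = 14
r[7] = 21
r[8] = 23  (first piece 1, then r[7]=21)
r[9] = 25  (first piece 1, then r[8]=23)
r[10] = 28
r[11] = 30  (first piece 1, then r[10]=28)
Maximum revenue is ¢30.
Now minimize piece count subject to staying optimal: for each k, pieces[k] = 1 + min over i with p[i]+r[k−i]=r[k] of pieces[k−i].
pieces[8] = 2
pieces[9] = 3
pieces[10] = 1
pieces[11] = 2

2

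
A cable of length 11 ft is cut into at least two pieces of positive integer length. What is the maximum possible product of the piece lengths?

Let prod[k] be the best product for length k (with at least one cut). For each first piece i, the rest contributes max(k−i, prod[k−i]).
prod[2] = 1*max(1,0) = 1*1 = 1
prod[3] = 1*max(2,1) = 1*2 = 2
prod[4] = 2*max(2,1) = 2*2 = 4
prod[5] = 2*max(3,2) = 2*3 = 6
prod[6] = 3*max(3,2) = 3*3 = 9
prod[7] = 2*max(5,6) = 2*6 = 12
prod[8] = 2*max(6,9) = 2*9 = 18
prod[9] = 3*max(6,9) = 3*9 = 27
prod[10] = 2*max(8,18) = 2*18 = 36
prod[11] = 2*max(9,27) = 2*27 = 54
One optimal split: 3 + 3 + 3 + 2; product 3*3*3*2 = 54.

54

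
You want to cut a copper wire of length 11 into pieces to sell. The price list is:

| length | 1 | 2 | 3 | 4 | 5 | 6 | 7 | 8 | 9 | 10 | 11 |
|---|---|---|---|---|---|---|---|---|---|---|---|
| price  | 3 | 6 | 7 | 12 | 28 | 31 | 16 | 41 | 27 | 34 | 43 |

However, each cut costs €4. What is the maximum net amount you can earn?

55

Let net[k] be the best obtainable value from length k. For each k, try every first piece i and keep the best of price[i] + net[k−i] minus the 4 cut fee when i<k.
net[1] = 3
net[2] = 6
net[3] = 7
net[4] = 12
net[5] = 28
net[6] = 31
net[7] = 30  (first piece 1, then net[6]=31)
net[8] = 41
net[9] = 40  (first piece 1, then net[8]=41)
net[10] = 52  (first piece 5, then net[5]=28)
net[11] = 55  (first piece 5, then net[6]=31)
One optimal plan: pieces 6 + 5 (1 cut) → €59 − €4 = €55.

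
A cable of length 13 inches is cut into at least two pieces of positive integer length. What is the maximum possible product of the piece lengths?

Fill f[k] for k=2..13: at each k try every first piece i and multiply by the better of (k−i) uncut or f[k−i].
Small cases: f[2]=1, f[3]=2, f[4]=4, f[5]=6, f[6]=9.
f[7] = 2*max(5,6) = 2*6 = 12
f[8] = 2*max(6,9) = 2*9 = 18
f[9] = 3*max(6,9) = 3*9 = 27
f[10] = 2*max(8,18) = 2*18 = 36
f[11] = 2*max(9,27) = 2*27 = 54
f[12] = 3*max(9,27) = 3*27 = 81
f[13] = 2*max(11,54) = 2*54 = 108
One optimal split: 3 + 3 + 3 + 2 + 2; product 3*3*3*2*2 = 108.

108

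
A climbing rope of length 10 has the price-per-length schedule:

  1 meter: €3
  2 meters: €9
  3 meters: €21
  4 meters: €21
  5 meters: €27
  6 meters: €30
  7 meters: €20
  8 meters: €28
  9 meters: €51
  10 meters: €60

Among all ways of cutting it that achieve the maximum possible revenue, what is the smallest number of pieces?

4

Build r[k] bottom-up: r[k] = max over allowed piece i of (p[i] + r[k−i]).
r[1] = 3
r[2] = 9
r[3] = 21
r[4] = 24  (first piece 1, then r[3]=21)
r[5] = 30  (first piece 2, then r[3]=21)
r[6] = 42  (first piece 3, then r[3]=21)
r[7] = 45  (first piece 1, then r[6]=42)
r[8] = 51  (first piece 2, then r[6]=42)
r[9] = 63  (first piece 3, then r[6]=42)
r[10] = 66  (first piece 1, then r[9]=63)
Maximum revenue is €66.
Now minimize piece count subject to staying optimal: for each k, pieces[k] = 1 + min over i with p[i]+r[k−i]=r[k] of pieces[k−i].
pieces[7] = 3
pieces[8] = 3
pieces[9] = 3
pieces[10] = 4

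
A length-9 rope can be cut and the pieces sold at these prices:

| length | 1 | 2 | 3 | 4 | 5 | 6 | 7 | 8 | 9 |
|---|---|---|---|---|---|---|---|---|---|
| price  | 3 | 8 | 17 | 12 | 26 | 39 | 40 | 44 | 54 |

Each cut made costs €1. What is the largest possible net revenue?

55

Consider every possible first cut. v[k] is the best of p[i]+v[k−i] over all sellable i≤k, charging 1 whenever i<k.
v[1] = 3
v[2] = max(3+3-1, 8+0) = 8
v[3] = max(3+8-1, 8+3-1, 17+0) = 17
v[4] = max(3+17-1, 8+8-1, 17+3-1, 12+0) = 19
v[5] = max(3+19-1, 8+17-1, 17+8-1, 12+3-1, 26+0) = 26
v[6] = max(3+26-1, 8+19-1, 17+17-1, 12+8-1, 26+3-1, 39+0) = 39
v[7] = max(3+39-1, 8+26-1, 17+19-1, …, 39+3-1, 40+0) = 41
v[8] = max(3+41-1, 8+39-1, 17+26-1, …, 40+3-1, 44+0) = 46
v[9] = max(3+46-1, 8+41-1, 17+39-1, …, 44+3-1, 54+0) = 55
One optimal plan: pieces 6 + 3 (1 cut) → €56 − €1 = €55.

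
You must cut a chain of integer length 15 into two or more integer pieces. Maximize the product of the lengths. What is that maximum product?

243

Let g[k] be the best product for length k (with at least one cut). For each first piece i, the rest contributes max(k−i, g[k−i]).
Small cases: g[2]=1, g[3]=2, g[4]=4, g[5]=6, g[6]=9, g[7]=12, g[8]=18, g[9]=27, g[10]=36.
g[11] = 2*max(9,27) = 2*27 = 54
g[12] = 3*max(9,27) = 3*27 = 81
g[13] = 2*max(11,54) = 2*54 = 108
g[14] = 2*max(12,81) = 2*81 = 162
g[15] = 3*max(12,81) = 3*81 = 243
One optimal split: 3 + 3 + 3 + 3 + 3; product 3*3*3*3*3 = 243.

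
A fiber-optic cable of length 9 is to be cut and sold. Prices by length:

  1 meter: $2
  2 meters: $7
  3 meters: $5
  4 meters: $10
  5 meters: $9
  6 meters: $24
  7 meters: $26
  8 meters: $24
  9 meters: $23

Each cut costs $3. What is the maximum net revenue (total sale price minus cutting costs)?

Consider every possible first cut. r[k] is the best of p[i]+r[k−i] over all sellable i≤k, charging 3 whenever i<k.
r[1] = 2
r[2] = 7
r[3] = 6  (first piece 1, then r[2]=7)
r[4] = 11  (first piece 2, then r[2]=7)
r[5] = 10  (first piece 1, then r[4]=11)
r[6] = 24
r[7] = 26
r[8] = 28  (first piece 2, then r[6]=24)
r[9] = 30  (first piece 2, then r[7]=26)
One optimal plan: pieces 7 + 2 (1 cut) → $33 − $3 = $30.

30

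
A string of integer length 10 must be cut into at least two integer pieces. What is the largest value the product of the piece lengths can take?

Let prod[k] be the best product for length k (with at least one cut). For each first piece i, the rest contributes max(k−i, prod[k−i]).
prod[2] = 1·max(1,0) = 1·1 = 1
prod[3] = max(1·2, 2·1) = 2
prod[4] = max(1·3, 2·2, 3·1) = 4
prod[5] = max(1·4, 2·3, 3·2, 4·1) = 6
prod[6] = max(1·6, 2·4, 3·3, 4·2, 5·1) = 9
prod[7] = max(1·9, 2·6, 3·4, 4·3, 5·2, 6·1) = 12
prod[8] = max(1·12, 2·9, 3·6, …, 6·2, 7·1) = 18
prod[9] = max(1·18, 2·12, 3·9, …, 7·2, 8·1) = 27
prod[10] = max(1·27, 2·18, 3·12, …, 8·2, 9·1) = 36
One optimal split: 3 + 3 + 2 + 2; product 3·3·2·2 = 36.

36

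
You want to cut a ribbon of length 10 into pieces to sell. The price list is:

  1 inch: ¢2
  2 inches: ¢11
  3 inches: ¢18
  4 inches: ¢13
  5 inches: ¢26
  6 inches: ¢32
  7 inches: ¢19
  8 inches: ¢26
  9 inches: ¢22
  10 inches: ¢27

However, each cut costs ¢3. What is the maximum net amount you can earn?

49

Let r[k] be the best obtainable value from length k. For each k, try every first piece i and keep the best of price[i] + r[k−i] minus the 3 cut fee when i<k.
r[1] = 2
r[2] = max(2+2-3, 11+0) = 11
r[3] = max(2+11-3, 11+2-3, 18+0) = 18
r[4] = max(2+18-3, 11+11-3, 18+2-3, 13+0) = 19
r[5] = max(2+19-3, 11+18-3, 18+11-3, 13+2-3, 26+0) = 26
r[6] = max(2+26-3, 11+19-3, 18+18-3, 13+11-3, 26+2-3, 32+0) = 33
r[7] = max(2+33-3, 11+26-3, 18+19-3, …, 32+2-3, 19+0) = 34
r[8] = max(2+34-3, 11+33-3, 18+26-3, …, 19+2-3, 26+0) = 41
r[9] = max(2+41-3, 11+34-3, 18+33-3, …, 26+2-3, 22+0) = 48
r[10] = max(2+48-3, 11+41-3, 18+34-3, …, 22+2-3, 27+0) = 49
One optimal plan: pieces 3 + 3 + 2 + 2 (3 cuts) → ¢58 − ¢9 = ¢49.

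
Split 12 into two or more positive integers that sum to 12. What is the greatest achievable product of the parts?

81

Let m[k] be the best product for length k (with at least one cut). For each first piece i, the rest contributes max(k−i, m[k−i]).
m[2] = 1×max(1,0) = 1×1 = 1
m[3] = 1×max(2,1) = 1×2 = 2
m[4] = 2×max(2,1) = 2×2 = 4
m[5] = 2×max(3,2) = 2×3 = 6
m[6] = 3×max(3,2) = 3×3 = 9
m[7] = 2×max(5,6) = 2×6 = 12
m[8] = 2×max(6,9) = 2×9 = 18
m[9] = 3×max(6,9) = 3×9 = 27
m[10] = 2×max(8,18) = 2×18 = 36
m[11] = 2×max(9,27) = 2×27 = 54
m[12] = 3×max(9,27) = 3×27 = 81
One optimal split: 3 + 3 + 3 + 3; product 3×3×3×3 = 81.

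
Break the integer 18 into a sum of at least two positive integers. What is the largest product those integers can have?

729

Define g[k] = max over 1≤i<k of i · max(k−i, g[k−i]); the inner max lets the remainder stay uncut if that's better.
Small cases: g[2]=1, g[3]=2, g[4]=4, g[5]=6, g[6]=9, g[7]=12, g[8]=18, g[9]=27, g[10]=36, g[11]=54, g[12]=81, g[13]=108.
g[14] = 2·max(12,81) = 2·81 = 162
g[15] = 3·max(12,81) = 3·81 = 243
g[16] = 2·max(14,162) = 2·162 = 324
g[17] = 2·max(15,243) = 2·243 = 486
g[18] = 3·max(15,243) = 3·243 = 729
One optimal split: 3 + 3 + 3 + 3 + 3 + 3; product 3·3·3·3·3·3 = 729.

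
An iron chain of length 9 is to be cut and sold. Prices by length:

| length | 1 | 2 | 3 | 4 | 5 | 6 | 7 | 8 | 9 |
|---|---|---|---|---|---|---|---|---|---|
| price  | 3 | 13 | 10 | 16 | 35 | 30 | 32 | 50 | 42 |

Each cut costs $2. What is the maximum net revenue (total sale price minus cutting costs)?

57

Build r[k] bottom-up: r[k] = max over allowed piece i of (p[i] + r[k−i]) − 2 per cut.
r[1] = 3
r[2] = 13
r[3] = 14  (first piece 1, then r[2]=13)
r[4] = 24  (first piece 2, then r[2]=13)
r[5] = 35
r[6] = 36  (first piece 1, then r[5]=35)
r[7] = 46  (first piece 2, then r[5]=35)
r[8] = 50
r[9] = 57  (first piece 2, then r[7]=46)
One optimal plan: pieces 5 + 2 + 2 (2 cuts) → $61 − $4 = $57.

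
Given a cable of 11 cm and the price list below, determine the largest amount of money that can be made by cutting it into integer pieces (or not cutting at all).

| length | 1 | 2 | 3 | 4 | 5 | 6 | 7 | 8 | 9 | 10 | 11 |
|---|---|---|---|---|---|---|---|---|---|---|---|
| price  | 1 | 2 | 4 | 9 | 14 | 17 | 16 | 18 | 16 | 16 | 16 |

Consider every possible first cut. r[k] is the best of p[i]+r[k−i] over all sellable i≤k.
r[1] = 1
r[2] = max(1+1, 2+0) = 2
r[3] = max(1+2, 2+1, 4+0) = 4
r[4] = max(1+4, 2+2, 4+1, 9+0) = 9
r[5] = max(1+9, 2+4, 4+2, 9+1, 14+0) = 14
r[6] = max(1+14, 2+9, 4+4, 9+2, 14+1, 17+0) = 17
r[7] = max(1+17, 2+14, 4+9, …, 17+1, 16+0) = 18
r[8] = max(1+18, 2+17, 4+14, …, 16+1, 18+0) = 19
r[9] = max(1+19, 2+18, 4+17, …, 18+1, 16+0) = 23
r[10] = max(1+23, 2+19, 4+18, …, 16+1, 16+0) = 28
r[11] = max(1+28, 2+23, 4+19, …, 16+1, 16+0) = 31
One optimal cutting: 6 + 5 → 17 + 14 = 31.

31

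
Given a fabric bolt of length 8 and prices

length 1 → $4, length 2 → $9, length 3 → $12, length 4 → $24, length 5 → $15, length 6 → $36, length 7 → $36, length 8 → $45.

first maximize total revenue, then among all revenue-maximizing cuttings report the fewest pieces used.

Let r[k] be the best obtainable value from length k. For each k, try every first piece i and keep the best of price[i] + r[k−i].
r[1] = 4
r[2] = 9
r[3] = 13  (first piece 1, then r[2]=9)
r[4] = 24
r[5] = 28  (first piece 1, then r[4]=24)
r[6] = 36
r[7] = 40  (first piece 1, then r[6]=36)
r[8] = 48  (first piece 4, then r[4]=24)
Maximum revenue is $48.
Now minimize piece count subject to staying optimal: for each k, pieces[k] = 1 + min over i with p[i]+r[k−i]=r[k] of pieces[k−i].
pieces[5] = 2
pieces[6] = 1
pieces[7] = 2
pieces[8] = 2

2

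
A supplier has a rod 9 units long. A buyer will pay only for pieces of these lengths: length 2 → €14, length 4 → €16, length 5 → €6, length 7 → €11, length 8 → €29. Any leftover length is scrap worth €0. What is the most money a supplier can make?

Build best[k] bottom-up: best[k] = max over allowed piece i of (p[i] + best[k−i]).
best[1] = 0
best[2] = 14
best[3] = 14
best[4] = max(14+14, 16+0) = 28
best[5] = max(14+14, 16+0, 6+0) = 28
best[6] = max(14+28, 16+14, 6+0) = 42
best[7] = max(14+28, 16+14, 6+14, 11+0) = 42
best[8] = max(14+42, 16+28, 6+14, 11+0, 29+0) = 56
best[9] = max(14+42, 16+28, 6+28, 11+14, 29+0) = 56
One optimal cutting: pieces 2 + 2 + 2 + 2 with 1 unit of scrap → €56.

56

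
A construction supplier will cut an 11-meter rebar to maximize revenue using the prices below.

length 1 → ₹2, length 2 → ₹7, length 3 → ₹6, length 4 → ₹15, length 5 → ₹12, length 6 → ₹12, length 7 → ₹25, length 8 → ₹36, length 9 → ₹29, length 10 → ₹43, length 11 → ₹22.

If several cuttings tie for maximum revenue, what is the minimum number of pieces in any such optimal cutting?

Consider every possible first cut. r[k] is the best of p[i]+r[k−i] over all sellable i≤k.
r[1] = 2
r[2] = 7
r[3] = 9  (first piece 1, then r[2]=7)
r[4] = 15
r[5] = 17  (first piece 1, then r[4]=15)
r[6] = 22  (first piece 2, then r[4]=15)
r[7] = 25
r[8] = 36
r[9] = 38  (first piece 1, then r[8]=36)
r[10] = 43  (first piece 2, then r[8]=36)
r[11] = 45  (first piece 1, then r[10]=43)
Maximum revenue is ₹45.
Now minimize piece count subject to staying optimal: for each k, pieces[k] = 1 + min over i with p[i]+r[k−i]=r[k] of pieces[k−i].
pieces[8] = 1
pieces[9] = 2
pieces[10] = 1
pieces[11] = 2

2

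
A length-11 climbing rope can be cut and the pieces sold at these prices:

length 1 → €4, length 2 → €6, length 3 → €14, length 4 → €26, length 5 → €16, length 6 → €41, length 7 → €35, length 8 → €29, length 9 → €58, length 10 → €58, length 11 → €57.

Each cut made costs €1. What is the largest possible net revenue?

Let r[k] be the best obtainable value from length k. For each k, try every first piece i and keep the best of price[i] + r[k−i] minus the 1 cut fee when i<k.
r[1] = 4
r[2] = 7  (first piece 1, then r[1]=4)
r[3] = 14
r[4] = 26
r[5] = 29  (first piece 1, then r[4]=26)
r[6] = 41
r[7] = 44  (first piece 1, then r[6]=41)
r[8] = 51  (first piece 4, then r[4]=26)
r[9] = 58
r[10] = 66  (first piece 4, then r[6]=41)
r[11] = 69  (first piece 1, then r[10]=66)
One optimal plan: pieces 6 + 4 + 1 (2 cuts) → €71 − €2 = €69.

69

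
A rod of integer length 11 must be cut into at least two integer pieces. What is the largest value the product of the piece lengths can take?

54

Fill g[k] for k=2..11: at each k try every first piece i and multiply by the better of (k−i) uncut or g[k−i].
g[2] = 1*max(1,0) = 1*1 = 1
g[3] = max(1*2, 2*1) = 2
g[4] = max(1*3, 2*2, 3*1) = 4
g[5] = max(1*4, 2*3, 3*2, 4*1) = 6
g[6] = max(1*6, 2*4, 3*3, 4*2, 5*1) = 9
g[7] = max(1*9, 2*6, 3*4, 4*3, 5*2, 6*1) = 12
g[8] = max(1*12, 2*9, 3*6, …, 6*2, 7*1) = 18
g[9] = max(1*18, 2*12, 3*9, …, 7*2, 8*1) = 27
g[10] = max(1*27, 2*18, 3*12, …, 8*2, 9*1) = 36
g[11] = max(1*36, 2*27, 3*18, …, 9*2, 10*1) = 54
One optimal split: 3 + 3 + 3 + 2; product 3*3*3*2 = 54.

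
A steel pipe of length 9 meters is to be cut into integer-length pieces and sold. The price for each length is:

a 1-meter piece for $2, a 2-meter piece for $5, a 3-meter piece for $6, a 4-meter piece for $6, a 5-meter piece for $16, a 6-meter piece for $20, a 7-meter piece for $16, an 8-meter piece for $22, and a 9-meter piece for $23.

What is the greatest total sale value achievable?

27

Build R[k] bottom-up: R[k] = max over allowed piece i of (p[i] + R[k−i]).
R[1] = 2
R[2] = max(2+2, 5+0) = 5
R[3] = max(2+5, 5+2, 6+0) = 7
R[4] = max(2+7, 5+5, 6+2, 6+0) = 10
R[5] = max(2+10, 5+7, 6+5, 6+2, 16+0) = 16
R[6] = max(2+16, 5+10, 6+7, 6+5, 16+2, 20+0) = 20
R[7] = max(2+20, 5+16, 6+10, …, 20+2, 16+0) = 22
R[8] = max(2+22, 5+20, 6+16, …, 16+2, 22+0) = 25
R[9] = max(2+25, 5+22, 6+20, …, 22+2, 23+0) = 27
One optimal cutting: 6 + 2 + 1 → $20 + $5 + $2 = $27.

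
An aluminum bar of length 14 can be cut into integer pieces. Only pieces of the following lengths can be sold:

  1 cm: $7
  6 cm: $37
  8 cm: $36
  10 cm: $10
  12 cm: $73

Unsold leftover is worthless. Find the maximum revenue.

Let f[k] be the best obtainable value from length k. For each k, try every first piece i and keep the best of price[i] + f[k−i].
f[1] = 7
f[2] = 14  (first piece 1, then f[1]=7)
f[3] = 21  (first piece 1, then f[2]=14)
f[4] = 28  (first piece 1, then f[3]=21)
f[5] = 35  (first piece 1, then f[4]=28)
f[6] = 42  (first piece 1, then f[5]=35)
f[7] = 49  (first piece 1, then f[6]=42)
f[8] = 56  (first piece 1, then f[7]=49)
f[9] = 63  (first piece 1, then f[8]=56)
f[10] = 70  (first piece 1, then f[9]=63)
f[11] = 77  (first piece 1, then f[10]=70)
f[12] = 84  (first piece 1, then f[11]=77)
f[13] = 91  (first piece 1, then f[12]=84)
f[14] = 98  (first piece 1, then f[13]=91)
One optimal cutting: 1 + 1 + 1 + 1 + 1 + 1 + 1 + 1 + 1 + 1 + 1 + 1 + 1 + 1 → $98.

98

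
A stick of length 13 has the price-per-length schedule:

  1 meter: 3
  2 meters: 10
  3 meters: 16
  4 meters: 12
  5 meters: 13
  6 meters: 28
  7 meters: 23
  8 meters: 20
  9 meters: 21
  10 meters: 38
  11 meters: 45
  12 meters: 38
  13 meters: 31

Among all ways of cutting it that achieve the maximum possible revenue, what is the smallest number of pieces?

Let r[k] be the best obtainable value from length k. For each k, try every first piece i and keep the best of price[i] + r[k−i].
r[1] = 3
r[2] = 10
r[3] = 16
r[4] = 20  (first piece 2, then r[2]=10)
r[5] = 26  (first piece 2, then r[3]=16)
r[6] = 32  (first piece 3, then r[3]=16)
r[7] = 36  (first piece 2, then r[5]=26)
r[8] = 42  (first piece 2, then r[6]=32)
r[9] = 48  (first piece 3, then r[6]=32)
r[10] = 52  (first piece 2, then r[8]=42)
r[11] = 58  (first piece 2, then r[9]=48)
r[12] = 64  (first piece 3, then r[9]=48)
r[13] = 68  (first piece 2, then r[11]=58)
Maximum revenue is 68.
Now minimize piece count subject to staying optimal: for each k, pieces[k] = 1 + min over i with p[i]+r[k−i]=r[k] of pieces[k−i].
pieces[10] = 4
pieces[11] = 4
pieces[12] = 4
pieces[13] = 5

5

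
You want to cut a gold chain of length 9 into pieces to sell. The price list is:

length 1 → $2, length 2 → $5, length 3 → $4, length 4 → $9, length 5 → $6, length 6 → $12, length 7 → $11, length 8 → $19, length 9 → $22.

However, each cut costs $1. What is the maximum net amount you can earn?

22

Build net[k] bottom-up: net[k] = max over allowed piece i of (p[i] + net[k−i]) − 1 per cut.
net[1] = 2
net[2] = 5
net[3] = 6  (first piece 1, then net[2]=5)
net[4] = 9  (first piece 2, then net[2]=5)
net[5] = 10  (first piece 1, then net[4]=9)
net[6] = 13  (first piece 2, then net[4]=9)
net[7] = 14  (first piece 1, then net[6]=13)
net[8] = 19
net[9] = 22
Best is to make no cuts and sell whole for $22.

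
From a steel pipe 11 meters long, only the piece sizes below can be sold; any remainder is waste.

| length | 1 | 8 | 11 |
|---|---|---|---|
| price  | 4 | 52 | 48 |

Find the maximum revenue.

Let r[k] be the best obtainable value from length k. For each k, try every first piece i and keep the best of price[i] + r[k−i].
r[1] = 4
r[2] = 8  (first piece 1, then r[1]=4)
r[3] = 12  (first piece 1, then r[2]=8)
r[4] = 16  (first piece 1, then r[3]=12)
r[5] = 20  (first piece 1, then r[4]=16)
r[6] = 24  (first piece 1, then r[5]=20)
r[7] = 28  (first piece 1, then r[6]=24)
r[8] = 52
r[9] = 56  (first piece 1, then r[8]=52)
r[10] = 60  (first piece 1, then r[9]=56)
r[11] = 64  (first piece 1, then r[10]=60)
One optimal cutting: 8 + 1 + 1 + 1 → $64.

64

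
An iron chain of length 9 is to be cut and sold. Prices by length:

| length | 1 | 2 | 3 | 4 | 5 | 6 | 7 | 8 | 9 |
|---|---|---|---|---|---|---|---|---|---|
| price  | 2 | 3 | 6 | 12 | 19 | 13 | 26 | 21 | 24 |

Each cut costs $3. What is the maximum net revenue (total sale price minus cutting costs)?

Consider every possible first cut. v[k] is the best of p[i]+v[k−i] over all sellable i≤k, charging 3 whenever i<k.
v[1] = 2
v[2] = max(2+2-3, 3+0) = 3
v[3] = max(2+3-3, 3+2-3, 6+0) = 6
v[4] = max(2+6-3, 3+3-3, 6+2-3, 12+0) = 12
v[5] = max(2+12-3, 3+6-3, 6+3-3, 12+2-3, 19+0) = 19
v[6] = max(2+19-3, 3+12-3, 6+6-3, 12+3-3, 19+2-3, 13+0) = 18
v[7] = max(2+18-3, 3+19-3, 6+12-3, …, 13+2-3, 26+0) = 26
v[8] = max(2+26-3, 3+18-3, 6+19-3, …, 26+2-3, 21+0) = 25
v[9] = max(2+25-3, 3+26-3, 6+18-3, …, 21+2-3, 24+0) = 28
One optimal plan: pieces 5 + 4 (1 cut) → $31 − $3 = $28.

28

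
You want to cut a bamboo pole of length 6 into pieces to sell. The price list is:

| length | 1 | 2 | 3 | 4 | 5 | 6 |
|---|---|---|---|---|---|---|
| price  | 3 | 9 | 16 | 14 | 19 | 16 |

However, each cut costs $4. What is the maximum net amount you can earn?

Consider every possible first cut. v[k] is the best of p[i]+v[k−i] over all sellable i≤k, charging 4 whenever i<k.
v[1] = 3
v[2] = 9
v[3] = 16
v[4] = 15  (first piece 1, then v[3]=16)
v[5] = 21  (first piece 2, then v[3]=16)
v[6] = 28  (first piece 3, then v[3]=16)
One optimal plan: pieces 3 + 3 (1 cut) → $32 − $4 = $28.

28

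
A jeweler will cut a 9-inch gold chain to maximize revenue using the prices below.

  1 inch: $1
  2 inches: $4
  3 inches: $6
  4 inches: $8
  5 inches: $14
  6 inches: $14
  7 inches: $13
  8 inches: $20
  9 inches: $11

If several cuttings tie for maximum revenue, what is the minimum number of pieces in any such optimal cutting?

2

Let r[k] be the best obtainable value from length k. For each k, try every first piece i and keep the best of price[i] + r[k−i].
r[1] = 1
r[2] = max(1+1, 4+0) = 4
r[3] = max(1+4, 4+1, 6+0) = 6
r[4] = max(1+6, 4+4, 6+1, 8+0) = 8
r[5] = max(1+8, 4+6, 6+4, 8+1, 14+0) = 14
r[6] = max(1+14, 4+8, 6+6, 8+4, 14+1, 14+0) = 15
r[7] = max(1+15, 4+14, 6+8, …, 14+1, 13+0) = 18
r[8] = max(1+18, 4+15, 6+14, …, 13+1, 20+0) = 20
r[9] = max(1+20, 4+18, 6+15, …, 20+1, 11+0) = 22
Maximum revenue is $22.
Now minimize piece count subject to staying optimal: for each k, pieces[k] = 1 + min over i with p[i]+r[k−i]=r[k] of pieces[k−i].
pieces[6] = 2
pieces[7] = 2
pieces[8] = 1
pieces[9] = 2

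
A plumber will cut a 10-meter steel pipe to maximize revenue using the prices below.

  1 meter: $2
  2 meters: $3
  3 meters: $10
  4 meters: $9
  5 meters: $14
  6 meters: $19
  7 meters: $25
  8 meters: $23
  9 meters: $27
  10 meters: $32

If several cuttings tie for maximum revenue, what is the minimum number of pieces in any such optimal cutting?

2

Consider every possible first cut. r[k] is the best of p[i]+r[k−i] over all sellable i≤k.
r[1] = 2
r[2] = 4  (first piece 1, then r[1]=2)
r[3] = 10
r[4] = 12  (first piece 1, then r[3]=10)
r[5] = 14  (first piece 1, then r[4]=12)
r[6] = 20  (first piece 3, then r[3]=10)
r[7] = 25
r[8] = 27  (first piece 1, then r[7]=25)
r[9] = 30  (first piece 3, then r[6]=20)
r[10] = 35  (first piece 3, then r[7]=25)
Maximum revenue is $35.
Now minimize piece count subject to staying optimal: for each k, pieces[k] = 1 + min over i with p[i]+r[k−i]=r[k] of pieces[k−i].
pieces[7] = 1
pieces[8] = 2
pieces[9] = 3
pieces[10] = 2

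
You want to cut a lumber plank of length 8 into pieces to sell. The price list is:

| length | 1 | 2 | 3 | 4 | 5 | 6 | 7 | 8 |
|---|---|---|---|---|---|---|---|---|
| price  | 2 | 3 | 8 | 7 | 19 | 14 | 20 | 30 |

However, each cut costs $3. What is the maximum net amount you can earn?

30

Let net[k] be the best obtainable value from length k. For each k, try every first piece i and keep the best of price[i] + net[k−i] minus the 3 cut fee when i<k.
net[1] = 2
net[2] = 3
net[3] = 8
net[4] = 7  (first piece 1, then net[3]=8)
net[5] = 19
net[6] = 18  (first piece 1, then net[5]=19)
net[7] = 20
net[8] = 30
Best is to make no cuts and sell whole for $30.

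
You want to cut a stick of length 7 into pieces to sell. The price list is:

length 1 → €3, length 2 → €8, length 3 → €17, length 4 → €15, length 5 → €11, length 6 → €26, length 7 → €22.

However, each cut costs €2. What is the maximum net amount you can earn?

Build net[k] bottom-up: net[k] = max over allowed piece i of (p[i] + net[k−i]) − 2 per cut.
net[1] = 3
net[2] = 8
net[3] = 17
net[4] = 18  (first piece 1, then net[3]=17)
net[5] = 23  (first piece 2, then net[3]=17)
net[6] = 32  (first piece 3, then net[3]=17)
net[7] = 33  (first piece 1, then net[6]=32)
One optimal plan: pieces 3 + 3 + 1 (2 cuts) → €37 − €4 = €33.

33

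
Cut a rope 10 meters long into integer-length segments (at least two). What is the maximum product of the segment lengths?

Fill prod[k] for k=2..10: at each k try every first piece i and multiply by the better of (k−i) uncut or prod[k−i].
prod[2] = 1*max(1,0) = 1*1 = 1
prod[3] = max(1*2, 2*1) = 2
prod[4] = max(1*3, 2*2, 3*1) = 4
prod[5] = max(1*4, 2*3, 3*2, 4*1) = 6
prod[6] = max(1*6, 2*4, 3*3, 4*2, 5*1) = 9
prod[7] = max(1*9, 2*6, 3*4, 4*3, 5*2, 6*1) = 12
prod[8] = max(1*12, 2*9, 3*6, …, 6*2, 7*1) = 18
prod[9] = max(1*18, 2*12, 3*9, …, 7*2, 8*1) = 27
prod[10] = max(1*27, 2*18, 3*12, …, 8*2, 9*1) = 36
One optimal split: 3 + 3 + 2 + 2; product 3*3*2*2 = 36.

36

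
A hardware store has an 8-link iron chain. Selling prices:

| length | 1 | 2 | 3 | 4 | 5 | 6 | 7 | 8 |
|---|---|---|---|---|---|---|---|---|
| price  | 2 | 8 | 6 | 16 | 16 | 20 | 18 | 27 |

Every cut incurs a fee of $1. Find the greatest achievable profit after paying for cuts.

Build v[k] bottom-up: v[k] = max over allowed piece i of (p[i] + v[k−i]) − 1 per cut.
v[1] = 2
v[2] = 8
v[3] = 9  (first piece 1, then v[2]=8)
v[4] = 16
v[5] = 17  (first piece 1, then v[4]=16)
v[6] = 23  (first piece 2, then v[4]=16)
v[7] = 24  (first piece 1, then v[6]=23)
v[8] = 31  (first piece 4, then v[4]=16)
One optimal plan: pieces 4 + 4 (1 cut) → $32 − $1 = $31.

31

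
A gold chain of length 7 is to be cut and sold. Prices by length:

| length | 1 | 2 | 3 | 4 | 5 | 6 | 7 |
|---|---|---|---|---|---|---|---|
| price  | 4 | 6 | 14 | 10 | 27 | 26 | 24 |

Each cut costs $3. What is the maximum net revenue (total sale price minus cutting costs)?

30

Let net[k] be the best obtainable value from length k. For each k, try every first piece i and keep the best of price[i] + net[k−i] minus the 3 cut fee when i<k.
net[1] = 4
net[2] = max(4+4-3, 6+0) = 6
net[3] = max(4+6-3, 6+4-3, 14+0) = 14
net[4] = max(4+14-3, 6+6-3, 14+4-3, 10+0) = 15
net[5] = max(4+15-3, 6+14-3, 14+6-3, 10+4-3, 27+0) = 27
net[6] = max(4+27-3, 6+15-3, 14+14-3, 10+6-3, 27+4-3, 26+0) = 28
net[7] = max(4+28-3, 6+27-3, 14+15-3, …, 26+4-3, 24+0) = 30
One optimal plan: pieces 5 + 2 (1 cut) → $33 − $3 = $30.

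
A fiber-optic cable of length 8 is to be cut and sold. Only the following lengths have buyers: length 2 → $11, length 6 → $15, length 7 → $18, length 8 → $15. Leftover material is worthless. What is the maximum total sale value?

44

Consider every possible first cut. best[k] is the best of p[i]+best[k−i] over all sellable i≤k.
best[1] = 0
best[2] = 11
best[3] = 11
best[4] = 22  (first piece 2, then best[2]=11)
best[5] = 22
best[6] = 33  (first piece 2, then best[4]=22)
best[7] = 33
best[8] = 44  (first piece 2, then best[6]=33)
One optimal cutting: 2 + 2 + 2 + 2 → $44.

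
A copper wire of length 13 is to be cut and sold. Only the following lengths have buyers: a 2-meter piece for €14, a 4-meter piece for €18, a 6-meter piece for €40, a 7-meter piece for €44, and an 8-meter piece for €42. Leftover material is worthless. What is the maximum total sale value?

86

Build f[k] bottom-up: f[k] = max over allowed piece i of (p[i] + f[k−i]).
f[1] = 0
f[2] = 14
f[3] = 14
f[4] = 28  (first piece 2, then f[2]=14)
f[5] = 28
f[6] = 42  (first piece 2, then f[4]=28)
f[7] = 44
f[8] = 56  (first piece 2, then f[6]=42)
f[9] = 58  (first piece 2, then f[7]=44)
f[10] = 70  (first piece 2, then f[8]=56)
f[11] = 72  (first piece 2, then f[9]=58)
f[12] = 84  (first piece 2, then f[10]=70)
f[13] = 86  (first piece 2, then f[11]=72)
One optimal cutting: 7 + 2 + 2 + 2 → €86.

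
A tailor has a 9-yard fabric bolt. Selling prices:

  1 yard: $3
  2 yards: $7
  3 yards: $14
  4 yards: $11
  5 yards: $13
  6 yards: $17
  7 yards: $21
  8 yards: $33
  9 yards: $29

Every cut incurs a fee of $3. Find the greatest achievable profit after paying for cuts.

36

Consider every possible first cut. r[k] is the best of p[i]+r[k−i] over all sellable i≤k, charging 3 whenever i<k.
r[1] = 3
r[2] = max(3+3-3, 7+0) = 7
r[3] = max(3+7-3, 7+3-3, 14+0) = 14
r[4] = max(3+14-3, 7+7-3, 14+3-3, 11+0) = 14
r[5] = max(3+14-3, 7+14-3, 14+7-3, 11+3-3, 13+0) = 18
r[6] = max(3+18-3, 7+14-3, 14+14-3, 11+7-3, 13+3-3, 17+0) = 25
r[7] = max(3+25-3, 7+18-3, 14+14-3, …, 17+3-3, 21+0) = 25
r[8] = max(3+25-3, 7+25-3, 14+18-3, …, 21+3-3, 33+0) = 33
r[9] = max(3+33-3, 7+25-3, 14+25-3, …, 33+3-3, 29+0) = 36
One optimal plan: pieces 3 + 3 + 3 (2 cuts) → $42 − $6 = $36.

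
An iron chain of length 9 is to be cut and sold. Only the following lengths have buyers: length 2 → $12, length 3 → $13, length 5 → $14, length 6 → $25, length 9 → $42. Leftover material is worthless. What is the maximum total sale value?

Consider every possible first cut. best[k] is the best of p[i]+best[k−i] over all sellable i≤k.
best[1] = 0
best[2] = 12
best[3] = 13
best[4] = 24  (first piece 2, then best[2]=12)
best[5] = 25  (first piece 2, then best[3]=13)
best[6] = 36  (first piece 2, then best[4]=24)
best[7] = 37  (first piece 2, then best[5]=25)
best[8] = 48  (first piece 2, then best[6]=36)
best[9] = 49  (first piece 2, then best[7]=37)
One optimal cutting: 3 + 2 + 2 + 2 → $49.

49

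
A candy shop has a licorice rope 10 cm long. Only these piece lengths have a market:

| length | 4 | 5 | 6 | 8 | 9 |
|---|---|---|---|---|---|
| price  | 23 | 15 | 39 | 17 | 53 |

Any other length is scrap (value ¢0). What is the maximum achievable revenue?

Build r[k] bottom-up: r[k] = max over allowed piece i of (p[i] + r[k−i]).
r[1] = 0
r[2] = 0
r[3] = 0
r[4] = 23
r[5] = 23
r[6] = 39
r[7] = 39
r[8] = 46  (first piece 4, then r[4]=23)
r[9] = 53
r[10] = 62  (first piece 4, then r[6]=39)
One optimal cutting: 6 + 4 → ¢62.

62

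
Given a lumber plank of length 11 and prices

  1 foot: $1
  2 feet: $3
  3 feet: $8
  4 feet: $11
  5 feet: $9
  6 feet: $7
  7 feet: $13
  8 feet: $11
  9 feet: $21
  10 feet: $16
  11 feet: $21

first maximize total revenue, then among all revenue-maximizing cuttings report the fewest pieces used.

3

Build r[k] bottom-up: r[k] = max over allowed piece i of (p[i] + r[k−i]).
r[1] = 1
r[2] = max(1+1, 3+0) = 3
r[3] = max(1+3, 3+1, 8+0) = 8
r[4] = max(1+8, 3+3, 8+1, 11+0) = 11
r[5] = max(1+11, 3+8, 8+3, 11+1, 9+0) = 12
r[6] = max(1+12, 3+11, 8+8, 11+3, 9+1, 7+0) = 16
r[7] = max(1+16, 3+12, 8+11, …, 7+1, 13+0) = 19
r[8] = max(1+19, 3+16, 8+12, …, 13+1, 11+0) = 22
r[9] = max(1+22, 3+19, 8+16, …, 11+1, 21+0) = 24
r[10] = max(1+24, 3+22, 8+19, …, 21+1, 16+0) = 27
r[11] = max(1+27, 3+24, 8+22, …, 16+1, 21+0) = 30
Maximum revenue is $30.
Now minimize piece count subject to staying optimal: for each k, pieces[k] = 1 + min over i with p[i]+r[k−i]=r[k] of pieces[k−i].
pieces[8] = 2
pieces[9] = 3
pieces[10] = 3
pieces[11] = 3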